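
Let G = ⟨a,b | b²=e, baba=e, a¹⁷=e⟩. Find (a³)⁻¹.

The order of (a³) is 17 (smallest k with (a³)ᵏ = e), so (a³)⁻¹ = (a³)¹⁶ = a¹⁴.
Check: (a³) · (a¹⁴) → (a³) · a¹⁴ = e, giving e as required.

Answer: a¹⁴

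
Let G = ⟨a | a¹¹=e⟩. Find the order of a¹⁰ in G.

Compute successive powers until reaching e:
  (a¹⁰)¹ = a¹⁰, (a¹⁰)² = a⁹, (a¹⁰)³ = a⁸, (a¹⁰)⁴ = a⁷, (a¹⁰)⁵ = a⁶, (a¹⁰)⁶ = a⁵, (a¹⁰)⁷ = a⁴, (a¹⁰)⁸ = a³, (a¹⁰)⁹ = a², (a¹⁰)¹⁰ = a, (a¹⁰)¹¹ = e.
The smallest positive k with (a¹⁰)ᵏ = e is 11.

Answer: 11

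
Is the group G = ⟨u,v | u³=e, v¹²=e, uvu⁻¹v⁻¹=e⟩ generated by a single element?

|G| = 36, but the maximum element order in G is 12 < 36. No single element generates all of G, so G is not cyclic.

Answer: No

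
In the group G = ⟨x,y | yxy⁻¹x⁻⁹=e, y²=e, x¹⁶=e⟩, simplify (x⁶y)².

Compute successive powers of (x⁶y), reducing at each step:
  (x⁶y)²: (x⁶y) · x⁶ = x¹²y;   (x¹²y) · y = x¹²

Answer: x¹²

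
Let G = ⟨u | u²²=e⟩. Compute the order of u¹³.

Compute successive powers until reaching e:
  (u¹³)¹ = u¹³, (u¹³)² = u⁴, (u¹³)³ = u¹⁷, (u¹³)⁴ = u⁸, (u¹³)⁵ = u²¹, (u¹³)⁶ = u¹², (u¹³)⁷ = u³, (u¹³)⁸ = u¹⁶, (u¹³)⁹ = u⁷, (u¹³)¹⁰ = u²⁰, (u¹³)¹¹ = u¹¹, (u¹³)¹² = u², (u¹³)¹³ = u¹⁵, (u¹³)¹⁴ = u⁶, (u¹³)¹⁵ = u¹⁹, (u¹³)¹⁶ = u¹⁰, (u¹³)¹⁷ = u, (u¹³)¹⁸ = u¹⁴, (u¹³)¹⁹ = u⁵, (u¹³)²⁰ = u¹⁸, (u¹³)²¹ = u⁹, (u¹³)²² = e.
The smallest positive k with (u¹³)ᵏ = e is 22.

Answer: 22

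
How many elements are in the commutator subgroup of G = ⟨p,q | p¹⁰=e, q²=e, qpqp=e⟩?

G' = [G, G] is generated by all commutators. The generator-pair commutators are: [p, q] = p².
The subgroup they normally generate is {e, p², p⁴, p⁶, p⁸}, of order 5.
Check: |G/G'| = 20/5 = 4 is the order of the abelianisation.

Answer: 5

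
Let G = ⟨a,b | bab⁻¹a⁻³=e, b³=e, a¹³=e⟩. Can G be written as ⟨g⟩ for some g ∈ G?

Every cyclic group is abelian. But a·b = ab while b·a = a³b, so a·b ≠ b·a and G is not abelian. Hence G is not cyclic.

Answer: No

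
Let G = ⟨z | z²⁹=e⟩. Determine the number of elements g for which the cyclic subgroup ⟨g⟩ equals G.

G is cyclic of order 29. An element generates G iff its order is 29, and a cyclic group of order 29 has exactly φ(29) = 28 such elements.

Answer: 28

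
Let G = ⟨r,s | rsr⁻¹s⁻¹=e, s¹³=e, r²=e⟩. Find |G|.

Enumerate words in the generators, reducing via the relations: the distinct elements are
  {e, r, s, rs, s², s³, s⁴, s⁵, s⁶, s⁷, s⁸, s⁹, rs², rs³, rs⁴, rs⁵, rs⁶, rs⁷, rs⁸, rs⁹, s¹², s¹¹, s¹⁰, rs¹², rs¹¹, rs¹⁰}.
No further products give new elements, so |G| = 26.

Answer: 26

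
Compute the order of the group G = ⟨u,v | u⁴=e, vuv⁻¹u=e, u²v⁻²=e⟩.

Enumerate words in the generators, reducing via the relations: the distinct elements are
  {e, u, v, uv, u², u³, v⁻¹, uv⁻¹}.
No further products give new elements, so |G| = 8.

Answer: 8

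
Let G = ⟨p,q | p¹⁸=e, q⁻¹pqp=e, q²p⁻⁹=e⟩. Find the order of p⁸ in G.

Compute successive powers until reaching e:
  (p⁸)¹ = p⁸, (p⁸)² = p¹⁶, (p⁸)³ = p⁶, (p⁸)⁴ = p¹⁴, (p⁸)⁵ = p⁴, (p⁸)⁶ = p¹², (p⁸)⁷ = p², (p⁸)⁸ = p¹⁰, (p⁸)⁹ = e.
The smallest positive k with (p⁸)ᵏ = e is 9.

Answer: 9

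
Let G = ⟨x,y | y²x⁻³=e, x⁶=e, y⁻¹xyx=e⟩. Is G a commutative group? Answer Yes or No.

x·y = xy but y·x = x²y⁻¹, so x·y ≠ y·x and G is not abelian.

Answer: No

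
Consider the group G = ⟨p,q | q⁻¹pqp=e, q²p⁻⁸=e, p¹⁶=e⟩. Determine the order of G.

Enumerate words in the generators, reducing via the relations: the distinct elements are
  {e, p, q, pq, p², p³, p⁴, p⁵, p⁶, p⁷, p⁸, p⁹, p²q, p³q, p¹², p¹³, p¹¹, p¹⁰, p¹⁴, p¹⁵, p⁴q, p⁵q, p⁶q, p⁷q, q⁻¹, pq⁻¹, p²q⁻¹, p³q⁻¹, p⁴q⁻¹, p⁵q⁻¹, p⁶q⁻¹, p⁷q⁻¹}.
No further products give new elements, so |G| = 32.

Answer: 32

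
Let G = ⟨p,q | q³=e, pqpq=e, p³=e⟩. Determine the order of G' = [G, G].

G' = [G, G] is generated by all commutators. The generator-pair commutators are: [p, q] = pq²p.
The subgroup they normally generate is {e, pq, p²q², pq²p}, of order 4.
Check: |G/G'| = 12/4 = 3 is the order of the abelianisation.

Answer: 4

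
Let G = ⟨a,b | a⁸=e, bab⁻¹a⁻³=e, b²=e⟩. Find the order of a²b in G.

Compute successive powers until reaching e:
  (a²b)¹ = a²b, (a²b)² = e.
The smallest positive k with (a²b)ᵏ = e is 2.

Answer: 2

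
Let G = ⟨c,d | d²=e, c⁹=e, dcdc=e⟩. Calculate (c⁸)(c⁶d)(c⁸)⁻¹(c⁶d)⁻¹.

[(c⁸), (c⁶d)] = (c⁸)·(c⁶d)·(c⁸)⁻¹·(c⁶d)⁻¹.
  (c⁸) · (c⁶d) = c⁵d
  (c⁵d) · c = c⁴d
  (c⁴d) · (c⁶d) = c⁷

Answer: c⁷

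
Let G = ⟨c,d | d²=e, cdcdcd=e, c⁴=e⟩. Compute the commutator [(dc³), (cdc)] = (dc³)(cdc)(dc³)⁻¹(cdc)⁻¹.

[(dc³), (cdc)] = (dc³)·(cdc)·(dc³)⁻¹·(cdc)⁻¹.
  (dc³) · (cdc) = c
  c · (cd) = c²d
  (c²d) · (c³dc³) = c³d

Answer: c³d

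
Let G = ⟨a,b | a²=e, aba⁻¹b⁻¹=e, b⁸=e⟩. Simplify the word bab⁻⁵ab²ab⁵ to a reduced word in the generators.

Multiply left to right, reducing at each step:
  b · a = ab
  (ab) · b⁻⁵ = ab⁴
  (ab⁴) · a = b⁴
  (b⁴) · b² = b⁶
  (b⁶) · a = ab⁶
  (ab⁶) · b⁵ = ab³

Answer: ab³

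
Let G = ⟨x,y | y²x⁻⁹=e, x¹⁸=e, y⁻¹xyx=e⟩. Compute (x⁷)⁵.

Compute successive powers of (x⁷), reducing at each step:
  (x⁷)²: (x⁷) · x⁷ = x¹⁴
  (x⁷)³: (x¹⁴) · x⁷ = x³
  (x⁷)⁴: (x³) · x⁷ = x¹⁰
  (x⁷)⁵: (x¹⁰) · x⁷ = x¹⁷

Answer: x¹⁷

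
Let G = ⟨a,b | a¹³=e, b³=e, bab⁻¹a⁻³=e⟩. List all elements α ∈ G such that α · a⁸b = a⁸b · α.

⟨a⁸b⟩ ⊆ C_G(a⁸b) since powers of a⁸b commute with a⁸b; so |C_G(a⁸b)| ≥ |⟨a⁸b⟩| = 3.
By orbit–stabilizer, |C_G(a⁸b)| = |G| / |conj. class of a⁸b| = 39 / 13 = 3.
The 3 elements commuting with a⁸b are {e, a⁸b, a⁶b²}.

Answer: {e, a⁸b, a⁶b²}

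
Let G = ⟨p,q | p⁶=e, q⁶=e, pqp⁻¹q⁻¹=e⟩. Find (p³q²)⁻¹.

The order of (p³q²) is 6 (smallest k with (p³q²)ᵏ = e), so (p³q²)⁻¹ = (p³q²)⁵ = p³q⁴.
Check: (p³q²) · (p³q⁴) → (p³q²) · p³ = q²;   (q²) · q⁴ = e, giving e as required.

Answer: p³q⁴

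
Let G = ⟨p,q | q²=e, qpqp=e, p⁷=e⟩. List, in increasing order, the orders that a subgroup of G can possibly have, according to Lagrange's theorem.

|G| = 14 = 2 · 7. By Lagrange's theorem the order of any subgroup divides 14; the divisors of 14 are 1, 2, 7, 14.

Answer: 1, 2, 7, 14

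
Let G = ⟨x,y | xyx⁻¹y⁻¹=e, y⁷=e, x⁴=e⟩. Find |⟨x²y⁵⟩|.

|⟨x²y⁵⟩| equals the order of x²y⁵. Compute successive powers until reaching e:
  (x²y⁵)¹ = x²y⁵, (x²y⁵)² = y³, (x²y⁵)³ = x²y, (x²y⁵)⁴ = y⁶, (x²y⁵)⁵ = x²y⁴, (x²y⁵)⁶ = y², (x²y⁵)⁷ = x², (x²y⁵)⁸ = y⁵, (x²y⁵)⁹ = x²y³, (x²y⁵)¹⁰ = y, (x²y⁵)¹¹ = x²y⁶, (x²y⁵)¹² = y⁴, (x²y⁵)¹³ = x²y², (x²y⁵)¹⁴ = e.
The smallest positive k with (x²y⁵)ᵏ = e is 14, so |⟨x²y⁵⟩| = 14.

Answer: 14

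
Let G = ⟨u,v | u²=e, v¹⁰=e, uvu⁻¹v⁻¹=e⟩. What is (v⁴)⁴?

Compute successive powers of (v⁴), reducing at each step:
  (v⁴)²: (v⁴) · v⁴ = v⁸
  (v⁴)³: (v⁸) · v⁴ = v²
  (v⁴)⁴: (v²) · v⁴ = v⁶

Answer: v⁶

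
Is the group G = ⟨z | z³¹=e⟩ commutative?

G has a single generator, so G is cyclic and hence abelian.

Answer: Yes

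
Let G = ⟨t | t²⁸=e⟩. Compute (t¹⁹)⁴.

Compute successive powers of (t¹⁹), reducing at each step:
  (t¹⁹)²: (t¹⁹) · t¹⁹ = t¹⁰
  (t¹⁹)³: (t¹⁰) · t¹⁹ = t
  (t¹⁹)⁴: t · t¹⁹ = t²⁰

Answer: t²⁰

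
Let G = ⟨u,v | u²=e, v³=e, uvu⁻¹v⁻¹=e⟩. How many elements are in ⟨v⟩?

|⟨v⟩| equals the order of v. Compute successive powers until reaching e:
  v¹ = v, v² = v², v³ = e.
The smallest positive k with vᵏ = e is 3, so |⟨v⟩| = 3.

Answer: 3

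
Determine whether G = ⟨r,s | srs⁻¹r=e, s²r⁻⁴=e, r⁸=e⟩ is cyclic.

Every cyclic group is abelian. But r·s = rs while s·r = r³s⁻¹, so r·s ≠ s·r and G is not abelian. Hence G is not cyclic.

Answer: No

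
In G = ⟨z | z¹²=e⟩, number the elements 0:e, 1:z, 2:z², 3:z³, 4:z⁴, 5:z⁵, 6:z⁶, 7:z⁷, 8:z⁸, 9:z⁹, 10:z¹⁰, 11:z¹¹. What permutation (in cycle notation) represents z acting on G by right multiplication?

(0 1 2 3 4 5 6 7 8 9 10 11)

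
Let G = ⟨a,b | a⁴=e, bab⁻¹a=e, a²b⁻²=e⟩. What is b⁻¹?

The order of b is 4 (smallest k with bᵏ = e), so b⁻¹ = b³ = b⁻¹.
Check: b · (b⁻¹) → b · b⁻¹ = e, giving e as required.

Answer: b⁻¹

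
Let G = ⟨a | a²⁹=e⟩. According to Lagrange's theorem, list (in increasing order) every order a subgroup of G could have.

|G| = 29 = 29. By Lagrange's theorem the order of any subgroup divides 29; the divisors of 29 are 1, 29.

Answer: 1, 29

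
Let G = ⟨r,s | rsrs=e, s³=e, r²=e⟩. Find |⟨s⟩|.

|⟨s⟩| equals the order of s. Compute successive powers until reaching e:
  s¹ = s, s² = s², s³ = e.
The smallest positive k with sᵏ = e is 3, so |⟨s⟩| = 3.

Answer: 3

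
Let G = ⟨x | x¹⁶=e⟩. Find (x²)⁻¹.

The order of (x²) is 8 (smallest k with (x²)ᵏ = e), so (x²)⁻¹ = (x²)⁷ = x¹⁴.
Check: (x²) · (x¹⁴) → (x²) · x¹⁴ = e, giving e as required.

Answer: x¹⁴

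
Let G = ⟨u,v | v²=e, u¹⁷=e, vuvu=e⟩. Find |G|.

Enumerate words in the generators, reducing via the relations: the distinct elements are
  {e, u, v, uv, u², u³, u⁴, u⁵, u⁶, u⁷, u⁸, u⁹, u²v, u³v, u¹², u¹³, u¹¹, u¹⁰, u¹⁴, u¹⁵, u¹⁶, u⁴v, u⁵v, u⁶v, u⁷v, u⁸v, u⁹v, u¹²v, u¹³v, u¹¹v, u¹⁰v, u¹⁴v, u¹⁵v, u¹⁶v}.
No further products give new elements, so |G| = 34.

Answer: 34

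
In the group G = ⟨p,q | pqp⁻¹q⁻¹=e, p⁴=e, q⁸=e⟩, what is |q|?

Compute successive powers until reaching e:
  q¹ = q, q² = q², q³ = q³, q⁴ = q⁴, q⁵ = q⁵, q⁶ = q⁶, q⁷ = q⁷, q⁸ = e.
The smallest positive k with qᵏ = e is 8.

Answer: 8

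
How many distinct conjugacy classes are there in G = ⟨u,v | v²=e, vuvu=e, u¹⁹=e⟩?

The conjugacy classes (representative and size) are:
  [e] (size 1), [u¹⁸] (size 2), [u²] (size 2), [u¹⁶] (size 2), [u⁴] (size 2), [u¹⁴] (size 2), [u¹³] (size 2), [u¹²] (size 2), [u⁸] (size 2), [u⁹] (size 2), [v] (size 19).
Class equation: 1 + 2 + 2 + 2 + 2 + 2 + 2 + 2 + 2 + 2 + 19 = 38 = |G|. So G has 11 conjugacy classes.

Answer: 11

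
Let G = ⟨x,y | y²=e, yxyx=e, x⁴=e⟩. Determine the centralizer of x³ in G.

⟨x³⟩ ⊆ C_G(x³) since powers of x³ commute with x³; so |C_G(x³)| ≥ |⟨x³⟩| = 4.
By orbit–stabilizer, |C_G(x³)| = |G| / |conj. class of x³| = 8 / 2 = 4.
The 4 elements commuting with x³ are {e, x, x², x³}.

Answer: {e, x, x², x³}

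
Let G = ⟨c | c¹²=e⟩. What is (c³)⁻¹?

The order of (c³) is 4 (smallest k with (c³)ᵏ = e), so (c³)⁻¹ = (c³)³ = c⁹.
Check: (c³) · (c⁹) → (c³) · c⁹ = e, giving e as required.

Answer: c⁹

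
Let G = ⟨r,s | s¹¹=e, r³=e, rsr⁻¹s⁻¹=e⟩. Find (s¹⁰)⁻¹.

The order of (s¹⁰) is 11 (smallest k with (s¹⁰)ᵏ = e), so (s¹⁰)⁻¹ = (s¹⁰)¹⁰ = s.
Check: (s¹⁰) · s → (s¹⁰) · s = e, giving e as required.

Answer: s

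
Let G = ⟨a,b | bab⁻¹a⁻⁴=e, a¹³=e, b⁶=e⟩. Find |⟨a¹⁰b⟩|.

|⟨a¹⁰b⟩| equals the order of a¹⁰b. Compute successive powers until reaching e:
  (a¹⁰b)¹ = a¹⁰b, (a¹⁰b)² = a¹¹b², (a¹⁰b)³ = a²b³, (a¹⁰b)⁴ = a⁵b⁴, (a¹⁰b)⁵ = a⁴b⁵, (a¹⁰b)⁶ = e.
The smallest positive k with (a¹⁰b)ᵏ = e is 6, so |⟨a¹⁰b⟩| = 6.

Answer: 6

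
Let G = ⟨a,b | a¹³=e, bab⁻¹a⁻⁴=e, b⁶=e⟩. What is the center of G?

An element z ∈ Z(G) iff z commutes with every generator.
For example e is central: e·a = a = a·e; e·b = b = b·e.
Whereas a ∉ Z(G) since a·b = ab ≠ a⁴b = b·a.
Checking each of the 78 elements this way gives Z(G) = {e}, of order 1.

Answer: {e}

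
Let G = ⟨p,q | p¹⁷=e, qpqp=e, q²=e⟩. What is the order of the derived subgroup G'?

G' = [G, G] is generated by all commutators. The generator-pair commutators are: [p, q] = p².
The subgroup they normally generate is {e, p, p², p³, p⁴, p⁵, p⁶, p⁷, p⁸, p⁹, p¹⁰, p¹¹, p¹², p¹³, p¹⁴, p¹⁵, p¹⁶}, of order 17.
Check: |G/G'| = 34/17 = 2 is the order of the abelianisation.

Answer: 17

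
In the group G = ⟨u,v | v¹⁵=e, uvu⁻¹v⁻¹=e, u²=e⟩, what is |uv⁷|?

Compute successive powers until reaching e:
  (uv⁷)¹ = uv⁷, (uv⁷)² = v¹⁴, (uv⁷)³ = uv⁶, (uv⁷)⁴ = v¹³, (uv⁷)⁵ = uv⁵, (uv⁷)⁶ = v¹², (uv⁷)⁷ = uv⁴, (uv⁷)⁸ = v¹¹, (uv⁷)⁹ = uv³, (uv⁷)¹⁰ = v¹⁰, (uv⁷)¹¹ = uv², (uv⁷)¹² = v⁹, (uv⁷)¹³ = uv, (uv⁷)¹⁴ = v⁸, (uv⁷)¹⁵ = u, (uv⁷)¹⁶ = v⁷, (uv⁷)¹⁷ = uv¹⁴, (uv⁷)¹⁸ = v⁶, (uv⁷)¹⁹ = uv¹³, (uv⁷)²⁰ = v⁵, (uv⁷)²¹ = uv¹², (uv⁷)²² = v⁴, (uv⁷)²³ = uv¹¹, (uv⁷)²⁴ = v³, (uv⁷)²⁵ = uv¹⁰, (uv⁷)²⁶ = v², (uv⁷)²⁷ = uv⁹, (uv⁷)²⁸ = v, (uv⁷)²⁹ = uv⁸, (uv⁷)³⁰ = e.
The smallest positive k with (uv⁷)ᵏ = e is 30.

Answer: 30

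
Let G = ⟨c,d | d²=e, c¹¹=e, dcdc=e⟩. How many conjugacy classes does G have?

The conjugacy classes (representative and size) are:
  [e] (size 1), [c¹⁰] (size 2), [c²] (size 2), [c³] (size 2), [c⁷] (size 2), [c⁶] (size 2), [c²d] (size 11).
Class equation: 1 + 2 + 2 + 2 + 2 + 2 + 11 = 22 = |G|. So G has 7 conjugacy classes.

Answer: 7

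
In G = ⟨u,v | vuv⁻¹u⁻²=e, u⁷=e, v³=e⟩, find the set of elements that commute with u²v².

⟨u²v²⟩ ⊆ C_G(u²v²) since powers of u²v² commute with u²v²; so |C_G(u²v²)| ≥ |⟨u²v²⟩| = 3.
By orbit–stabilizer, |C_G(u²v²)| = |G| / |conj. class of u²v²| = 21 / 7 = 3.
The 3 elements commuting with u²v² are {e, u³v, u²v²}.

Answer: {e, u³v, u²v²}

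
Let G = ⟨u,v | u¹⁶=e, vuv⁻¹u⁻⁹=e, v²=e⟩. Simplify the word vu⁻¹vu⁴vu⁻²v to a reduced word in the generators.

Multiply left to right, reducing at each step:
  v · u⁻¹ = u⁷v
  (u⁷v) · v = u⁷
  (u⁷) · u⁴ = u¹¹
  (u¹¹) · v = u¹¹v
  (u¹¹v) · u⁻² = u⁹v
  (u⁹v) · v = u⁹

Answer: u⁹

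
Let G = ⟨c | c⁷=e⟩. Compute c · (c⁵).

Compute c · (c⁵) by multiplying left to right and reducing via the relations at each step:
  c · c⁵ = c⁶

Answer: c⁶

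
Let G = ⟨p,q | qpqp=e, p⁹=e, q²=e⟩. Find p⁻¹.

The order of p is 9 (smallest k with pᵏ = e), so p⁻¹ = p⁸ = p⁸.
Check: p · (p⁸) → p · p⁸ = e, giving e as required.

Answer: p⁸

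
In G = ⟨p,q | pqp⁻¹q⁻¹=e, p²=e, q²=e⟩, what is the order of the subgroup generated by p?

|⟨p⟩| equals the order of p. Compute successive powers until reaching e:
  p¹ = p, p² = e.
The smallest positive k with pᵏ = e is 2, so |⟨p⟩| = 2.

Answer: 2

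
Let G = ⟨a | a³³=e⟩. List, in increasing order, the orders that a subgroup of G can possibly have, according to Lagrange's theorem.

|G| = 33 = 3 · 11. By Lagrange's theorem the order of any subgroup divides 33; the divisors of 33 are 1, 3, 11, 33.

Answer: 1, 3, 11, 33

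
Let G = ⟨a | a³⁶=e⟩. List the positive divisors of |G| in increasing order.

|G| = 36 = 2² · 3². By Lagrange's theorem the order of any subgroup divides 36; the divisors of 36 are 1, 2, 3, 4, 6, 9, 12, 18, 36.

Answer: 1, 2, 3, 4, 6, 9, 12, 18, 36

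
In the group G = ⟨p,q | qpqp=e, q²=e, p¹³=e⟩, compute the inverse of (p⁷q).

The order of (p⁷q) is 2 (smallest k with (p⁷q)ᵏ = e), so (p⁷q)⁻¹ = (p⁷q)¹ = p⁷q.
Check: (p⁷q) · (p⁷q) → (p⁷q) · p⁷ = q;   q · q = e, giving e as required.

Answer: p⁷q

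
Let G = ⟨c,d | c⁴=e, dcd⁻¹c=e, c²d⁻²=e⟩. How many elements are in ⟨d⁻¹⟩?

|⟨d⁻¹⟩| equals the order of d⁻¹. Compute successive powers until reaching e:
  (d⁻¹)¹ = d⁻¹, (d⁻¹)² = c², (d⁻¹)³ = d, (d⁻¹)⁴ = e.
The smallest positive k with (d⁻¹)ᵏ = e is 4, so |⟨d⁻¹⟩| = 4.

Answer: 4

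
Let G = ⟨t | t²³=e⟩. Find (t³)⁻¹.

The order of (t³) is 23 (smallest k with (t³)ᵏ = e), so (t³)⁻¹ = (t³)²² = t²⁰.
Check: (t³) · (t²⁰) → (t³) · t²⁰ = e, giving e as required.

Answer: t²⁰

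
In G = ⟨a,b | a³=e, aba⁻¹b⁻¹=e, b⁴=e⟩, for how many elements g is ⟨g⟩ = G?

G is cyclic of order 12. An element generates G iff its order is 12, and a cyclic group of order 12 has exactly φ(12) = 4 such elements.

Answer: 4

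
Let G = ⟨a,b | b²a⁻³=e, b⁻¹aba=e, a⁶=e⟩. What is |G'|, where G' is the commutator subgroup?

G' = [G, G] is generated by all commutators. The generator-pair commutators are: [a, b] = a².
The subgroup they normally generate is {e, a², a⁴}, of order 3.
Check: |G/G'| = 12/3 = 4 is the order of the abelianisation.

Answer: 3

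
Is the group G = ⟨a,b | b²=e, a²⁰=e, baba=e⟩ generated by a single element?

Every cyclic group is abelian. But a·b = ab while b·a = a¹⁹b, so a·b ≠ b·a and G is not abelian. Hence G is not cyclic.

Answer: No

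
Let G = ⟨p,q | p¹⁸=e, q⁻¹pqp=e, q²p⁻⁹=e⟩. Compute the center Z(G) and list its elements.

An element z ∈ Z(G) iff z commutes with every generator.
For example p⁹ is central: (p⁹)·p = p¹⁰ = p·(p⁹); (p⁹)·q = q⁻¹ = q·(p⁹).
Whereas p ∉ Z(G) since p·q = pq ≠ p⁸q⁻¹ = q·p.
Checking each of the 36 elements this way gives Z(G) = {e, p⁹}, of order 2.

Answer: {e, p⁹}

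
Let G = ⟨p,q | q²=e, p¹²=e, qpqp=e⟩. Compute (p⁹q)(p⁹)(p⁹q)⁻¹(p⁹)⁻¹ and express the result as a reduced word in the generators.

[(p⁹q), (p⁹)] = (p⁹q)·(p⁹)·(p⁹q)⁻¹·(p⁹)⁻¹.
  (p⁹q) · (p⁹) = q
  q · (p⁹q) = p³
  (p³) · (p³) = p⁶

Answer: p⁶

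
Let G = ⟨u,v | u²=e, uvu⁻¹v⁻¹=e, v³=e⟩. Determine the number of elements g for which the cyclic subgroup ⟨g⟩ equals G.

G is cyclic of order 6. An element generates G iff its order is 6, and a cyclic group of order 6 has exactly φ(6) = 2 such elements.

Answer: 2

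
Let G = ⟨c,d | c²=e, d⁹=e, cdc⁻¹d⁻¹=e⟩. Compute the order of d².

Compute successive powers until reaching e:
  (d²)¹ = d², (d²)² = d⁴, (d²)³ = d⁶, (d²)⁴ = d⁸, (d²)⁵ = d, (d²)⁶ = d³, (d²)⁷ = d⁵, (d²)⁸ = d⁷, (d²)⁹ = e.
The smallest positive k with (d²)ᵏ = e is 9.

Answer: 9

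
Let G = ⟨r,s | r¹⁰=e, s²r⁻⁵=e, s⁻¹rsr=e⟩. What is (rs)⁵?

Compute successive powers of (rs), reducing at each step:
  (rs)²: (rs) · r = s;   s · s = r⁵
  (rs)³: (r⁵) · r = r⁶;   (r⁶) · s = rs⁻¹
  (rs)⁴: (rs⁻¹) · r = s⁻¹;   (s⁻¹) · s = e
  (rs)⁵: e · r = r;   r · s = rs

Answer: rs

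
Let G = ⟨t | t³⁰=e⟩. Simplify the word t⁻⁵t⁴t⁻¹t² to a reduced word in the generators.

Multiply left to right, reducing at each step:
  (t²⁵) · t⁴ = t²⁹
  (t²⁹) · t⁻¹ = t²⁸
  (t²⁸) · t² = e

Answer: e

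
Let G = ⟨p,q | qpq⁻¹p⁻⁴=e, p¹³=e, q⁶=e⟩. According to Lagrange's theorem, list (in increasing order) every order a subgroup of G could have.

|G| = 78 = 2 · 3 · 13. By Lagrange's theorem the order of any subgroup divides 78; the divisors of 78 are 1, 2, 3, 6, 13, 26, 39, 78.

Answer: 1, 2, 3, 6, 13, 26, 39, 78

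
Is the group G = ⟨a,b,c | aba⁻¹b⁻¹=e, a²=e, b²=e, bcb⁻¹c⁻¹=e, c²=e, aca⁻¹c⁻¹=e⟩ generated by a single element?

|G| = 8, but the maximum element order in G is 2 < 8. No single element generates all of G, so G is not cyclic.

Answer: No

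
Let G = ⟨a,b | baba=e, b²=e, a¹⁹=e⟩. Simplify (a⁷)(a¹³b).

Compute (a⁷) · (a¹³b) by multiplying left to right and reducing via the relations at each step:
  (a⁷) · a¹³ = a
  a · b = ab

Answer: ab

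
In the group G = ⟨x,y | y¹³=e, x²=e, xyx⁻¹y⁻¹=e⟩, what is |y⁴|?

Compute successive powers until reaching e:
  (y⁴)¹ = y⁴, (y⁴)² = y⁸, (y⁴)³ = y¹², (y⁴)⁴ = y³, (y⁴)⁵ = y⁷, (y⁴)⁶ = y¹¹, (y⁴)⁷ = y², (y⁴)⁸ = y⁶, (y⁴)⁹ = y¹⁰, (y⁴)¹⁰ = y, (y⁴)¹¹ = y⁵, (y⁴)¹² = y⁹, (y⁴)¹³ = e.
The smallest positive k with (y⁴)ᵏ = e is 13.

Answer: 13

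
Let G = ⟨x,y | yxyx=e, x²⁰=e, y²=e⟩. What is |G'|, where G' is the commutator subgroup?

G' = [G, G] is generated by all commutators. The generator-pair commutators are: [x, y] = x².
The subgroup they normally generate is {e, x², x⁴, x⁶, x⁸, x¹⁰, x¹², x¹⁴, x¹⁶, x¹⁸}, of order 10.
Check: |G/G'| = 40/10 = 4 is the order of the abelianisation.

Answer: 10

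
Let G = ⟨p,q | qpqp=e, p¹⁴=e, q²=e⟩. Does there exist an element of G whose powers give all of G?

Every cyclic group is abelian. But p·q = pq while q·p = p¹³q, so p·q ≠ q·p and G is not abelian. Hence G is not cyclic.

Answer: No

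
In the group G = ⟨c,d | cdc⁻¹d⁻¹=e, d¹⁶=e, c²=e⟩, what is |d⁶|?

Compute successive powers until reaching e:
  (d⁶)¹ = d⁶, (d⁶)² = d¹², (d⁶)³ = d², (d⁶)⁴ = d⁸, (d⁶)⁵ = d¹⁴, (d⁶)⁶ = d⁴, (d⁶)⁷ = d¹⁰, (d⁶)⁸ = e.
The smallest positive k with (d⁶)ᵏ = e is 8.

Answer: 8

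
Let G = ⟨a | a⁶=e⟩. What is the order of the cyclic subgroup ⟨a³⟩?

|⟨a³⟩| equals the order of a³. Compute successive powers until reaching e:
  (a³)¹ = a³, (a³)² = e.
The smallest positive k with (a³)ᵏ = e is 2, so |⟨a³⟩| = 2.

Answer: 2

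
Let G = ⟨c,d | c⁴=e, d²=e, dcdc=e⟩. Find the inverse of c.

The order of c is 4 (smallest k with cᵏ = e), so c⁻¹ = c³ = c³.
Check: c · (c³) → c · c³ = e, giving e as required.

Answer: c³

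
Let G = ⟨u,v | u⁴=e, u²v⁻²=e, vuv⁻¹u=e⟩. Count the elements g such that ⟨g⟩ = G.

⟨g⟩ = G would require ord(g) = |G| = 8, but the maximum element order in G is 4 < 8. So G is not cyclic and no single element generates it: the count is 0.

Answer: 0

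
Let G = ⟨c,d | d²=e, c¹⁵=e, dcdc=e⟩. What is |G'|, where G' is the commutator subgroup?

G' = [G, G] is generated by all commutators. The generator-pair commutators are: [c, d] = c².
The subgroup they normally generate is {e, c, c², c³, c⁴, c⁵, c⁶, c⁷, c⁸, c⁹, c¹⁰, c¹¹, c¹², c¹³, c¹⁴}, of order 15.
Check: |G/G'| = 30/15 = 2 is the order of the abelianisation.

Answer: 15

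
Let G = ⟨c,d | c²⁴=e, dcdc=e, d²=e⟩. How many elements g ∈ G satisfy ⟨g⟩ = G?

⟨g⟩ = G would require ord(g) = |G| = 48, but the maximum element order in G is 24 < 48. So G is not cyclic and no single element generates it: the count is 0.

Answer: 0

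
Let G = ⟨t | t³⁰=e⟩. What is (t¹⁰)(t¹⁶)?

Compute (t¹⁰) · (t¹⁶) by multiplying left to right and reducing via the relations at each step:
  (t¹⁰) · t¹⁶ = t²⁶

Answer: t²⁶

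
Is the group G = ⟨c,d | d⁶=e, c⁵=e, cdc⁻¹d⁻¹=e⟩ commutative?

Each pair of generators commutes: c·d = cd = d·c. Since the generators pairwise commute, every element of G commutes with every other, so G is abelian.

Answer: Yes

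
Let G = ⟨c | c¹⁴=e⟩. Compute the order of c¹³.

Compute successive powers until reaching e:
  (c¹³)¹ = c¹³, (c¹³)² = c¹², (c¹³)³ = c¹¹, (c¹³)⁴ = c¹⁰, (c¹³)⁵ = c⁹, (c¹³)⁶ = c⁸, (c¹³)⁷ = c⁷, (c¹³)⁸ = c⁶, (c¹³)⁹ = c⁵, (c¹³)¹⁰ = c⁴, (c¹³)¹¹ = c³, (c¹³)¹² = c², (c¹³)¹³ = c, (c¹³)¹⁴ = e.
The smallest positive k with (c¹³)ᵏ = e is 14.

Answer: 14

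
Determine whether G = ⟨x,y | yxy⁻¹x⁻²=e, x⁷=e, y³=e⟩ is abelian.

x·y = xy but y·x = x²y, so x·y ≠ y·x and G is not abelian.

Answer: No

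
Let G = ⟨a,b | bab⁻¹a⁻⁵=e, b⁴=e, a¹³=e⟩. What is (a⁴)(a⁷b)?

Compute (a⁴) · (a⁷b) by multiplying left to right and reducing via the relations at each step:
  (a⁴) · a⁷ = a¹¹
  (a¹¹) · b = a¹¹b

Answer: a¹¹b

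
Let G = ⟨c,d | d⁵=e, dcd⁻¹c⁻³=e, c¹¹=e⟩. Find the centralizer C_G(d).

⟨d⟩ ⊆ C_G(d) since powers of d commute with d; so |C_G(d)| ≥ |⟨d⟩| = 5.
By orbit–stabilizer, |C_G(d)| = |G| / |conj. class of d| = 55 / 11 = 5.
The 5 elements commuting with d are {e, d, d², d³, d⁴}.

Answer: {e, d, d², d³, d⁴}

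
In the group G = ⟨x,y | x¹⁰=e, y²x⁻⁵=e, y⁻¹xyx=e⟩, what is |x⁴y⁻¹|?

Compute successive powers until reaching e:
  (x⁴y⁻¹)¹ = x⁴y⁻¹, (x⁴y⁻¹)² = x⁵, (x⁴y⁻¹)³ = x⁴y, (x⁴y⁻¹)⁴ = e.
The smallest positive k with (x⁴y⁻¹)ᵏ = e is 4.

Answer: 4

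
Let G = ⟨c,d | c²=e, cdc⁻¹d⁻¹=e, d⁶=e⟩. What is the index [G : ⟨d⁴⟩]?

First find ord(d⁴) by computing successive powers:
  (d⁴)¹ = d⁴, (d⁴)² = d², (d⁴)³ = e.
So |⟨d⁴⟩| = ord(d⁴) = 3. With |G| = 12, by Lagrange [G : ⟨d⁴⟩] = 12/3 = 4.

Answer: 4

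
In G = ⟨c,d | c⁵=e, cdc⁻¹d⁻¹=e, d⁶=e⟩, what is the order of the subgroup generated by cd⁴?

|⟨cd⁴⟩| equals the order of cd⁴. Compute successive powers until reaching e:
  (cd⁴)¹ = cd⁴, (cd⁴)² = c²d², (cd⁴)³ = c³, (cd⁴)⁴ = c⁴d⁴, (cd⁴)⁵ = d², (cd⁴)⁶ = c, (cd⁴)⁷ = c²d⁴, (cd⁴)⁸ = c³d², (cd⁴)⁹ = c⁴, (cd⁴)¹⁰ = d⁴, (cd⁴)¹¹ = cd², (cd⁴)¹² = c², (cd⁴)¹³ = c³d⁴, (cd⁴)¹⁴ = c⁴d², (cd⁴)¹⁵ = e.
The smallest positive k with (cd⁴)ᵏ = e is 15, so |⟨cd⁴⟩| = 15.

Answer: 15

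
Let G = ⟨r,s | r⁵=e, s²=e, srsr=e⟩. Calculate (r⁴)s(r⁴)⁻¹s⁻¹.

[(r⁴), s] = (r⁴)·s·(r⁴)⁻¹·s⁻¹.
  (r⁴) · s = r⁴s
  (r⁴s) · r = r³s
  (r³s) · s = r³

Answer: r³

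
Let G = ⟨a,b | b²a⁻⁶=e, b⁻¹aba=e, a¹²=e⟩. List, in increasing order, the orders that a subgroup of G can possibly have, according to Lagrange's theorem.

|G| = 24 = 2³ · 3. By Lagrange's theorem the order of any subgroup divides 24; the divisors of 24 are 1, 2, 3, 4, 6, 8, 12, 24.

Answer: 1, 2, 3, 4, 6, 8, 12, 24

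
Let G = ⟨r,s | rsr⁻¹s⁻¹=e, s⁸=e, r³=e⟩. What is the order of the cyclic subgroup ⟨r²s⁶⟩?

|⟨r²s⁶⟩| equals the order of r²s⁶. Compute successive powers until reaching e:
  (r²s⁶)¹ = r²s⁶, (r²s⁶)² = rs⁴, (r²s⁶)³ = s², (r²s⁶)⁴ = r², (r²s⁶)⁵ = rs⁶, (r²s⁶)⁶ = s⁴, (r²s⁶)⁷ = r²s², (r²s⁶)⁸ = r, (r²s⁶)⁹ = s⁶, (r²s⁶)¹⁰ = r²s⁴, (r²s⁶)¹¹ = rs², (r²s⁶)¹² = e.
The smallest positive k with (r²s⁶)ᵏ = e is 12, so |⟨r²s⁶⟩| = 12.

Answer: 12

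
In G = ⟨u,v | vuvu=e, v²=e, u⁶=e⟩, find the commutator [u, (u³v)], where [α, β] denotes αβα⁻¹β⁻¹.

[u, (u³v)] = u·(u³v)·u⁻¹·(u³v)⁻¹.
  u · (u³v) = u⁴v
  (u⁴v) · (u⁵) = u⁵v
  (u⁵v) · (u³v) = u²

Answer: u²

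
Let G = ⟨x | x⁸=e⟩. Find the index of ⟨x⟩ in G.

First find ord(x) by computing successive powers:
  x¹ = x, x² = x², x³ = x³, x⁴ = x⁴, x⁵ = x⁵, x⁶ = x⁶, x⁷ = x⁷, x⁸ = e.
So |⟨x⟩| = ord(x) = 8. With |G| = 8, by Lagrange [G : ⟨x⟩] = 8/8 = 1.

Answer: 1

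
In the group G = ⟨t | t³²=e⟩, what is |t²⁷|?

Compute successive powers until reaching e:
  (t²⁷)¹ = t²⁷, (t²⁷)² = t²², (t²⁷)³ = t¹⁷, (t²⁷)⁴ = t¹², (t²⁷)⁵ = t⁷, (t²⁷)⁶ = t², (t²⁷)⁷ = t²⁹, (t²⁷)⁸ = t²⁴, (t²⁷)⁹ = t¹⁹, (t²⁷)¹⁰ = t¹⁴, (t²⁷)¹¹ = t⁹, (t²⁷)¹² = t⁴, (t²⁷)¹³ = t³¹, (t²⁷)¹⁴ = t²⁶, (t²⁷)¹⁵ = t²¹, (t²⁷)¹⁶ = t¹⁶, (t²⁷)¹⁷ = t¹¹, (t²⁷)¹⁸ = t⁶, (t²⁷)¹⁹ = t, (t²⁷)²⁰ = t²⁸, (t²⁷)²¹ = t²³, (t²⁷)²² = t¹⁸, (t²⁷)²³ = t¹³, (t²⁷)²⁴ = t⁸, (t²⁷)²⁵ = t³, (t²⁷)²⁶ = t³⁰, (t²⁷)²⁷ = t²⁵, (t²⁷)²⁸ = t²⁰, (t²⁷)²⁹ = t¹⁵, (t²⁷)³⁰ = t¹⁰, (t²⁷)³¹ = t⁵, (t²⁷)³² = e.
The smallest positive k with (t²⁷)ᵏ = e is 32.

Answer: 32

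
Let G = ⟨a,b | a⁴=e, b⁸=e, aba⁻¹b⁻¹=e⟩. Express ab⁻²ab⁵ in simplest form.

Multiply left to right, reducing at each step:
  a · b⁻² = ab⁶
  (ab⁶) · a = a²b⁶
  (a²b⁶) · b⁵ = a²b³

Answer: a²b³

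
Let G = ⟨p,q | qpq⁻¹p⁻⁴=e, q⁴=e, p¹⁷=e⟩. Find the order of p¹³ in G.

Compute successive powers until reaching e:
  (p¹³)¹ = p¹³, (p¹³)² = p⁹, (p¹³)³ = p⁵, (p¹³)⁴ = p, (p¹³)⁵ = p¹⁴, (p¹³)⁶ = p¹⁰, (p¹³)⁷ = p⁶, (p¹³)⁸ = p², (p¹³)⁹ = p¹⁵, (p¹³)¹⁰ = p¹¹, (p¹³)¹¹ = p⁷, (p¹³)¹² = p³, (p¹³)¹³ = p¹⁶, (p¹³)¹⁴ = p¹², (p¹³)¹⁵ = p⁸, (p¹³)¹⁶ = p⁴, (p¹³)¹⁷ = e.
The smallest positive k with (p¹³)ᵏ = e is 17.

Answer: 17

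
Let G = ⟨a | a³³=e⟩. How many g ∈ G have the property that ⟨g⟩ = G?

G is cyclic of order 33. An element generates G iff its order is 33, and a cyclic group of order 33 has exactly φ(33) = 20 such elements.

Answer: 20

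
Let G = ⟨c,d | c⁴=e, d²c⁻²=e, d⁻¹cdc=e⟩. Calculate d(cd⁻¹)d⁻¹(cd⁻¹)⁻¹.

[d, (cd⁻¹)] = d·(cd⁻¹)·d⁻¹·(cd⁻¹)⁻¹.
  d · (cd⁻¹) = c³
  (c³) · (d⁻¹) = cd
  (cd) · (cd) = c²

Answer: c²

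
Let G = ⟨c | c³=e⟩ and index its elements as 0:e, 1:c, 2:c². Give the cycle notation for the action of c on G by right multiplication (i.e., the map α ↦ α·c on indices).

(0 1 2)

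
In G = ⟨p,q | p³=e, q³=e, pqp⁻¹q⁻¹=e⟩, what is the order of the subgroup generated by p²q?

|⟨p²q⟩| equals the order of p²q. Compute successive powers until reaching e:
  (p²q)¹ = p²q, (p²q)² = pq², (p²q)³ = e.
The smallest positive k with (p²q)ᵏ = e is 3, so |⟨p²q⟩| = 3.

Answer: 3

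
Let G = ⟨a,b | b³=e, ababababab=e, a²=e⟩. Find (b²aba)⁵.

Compute successive powers of (b²aba), reducing at each step:
  (b²aba)²: (b²aba) · b² = b²abab²;   (b²abab²) · a = b²abab²a;   (b²abab²a) · b = b²abab²ab;   (b²abab²ab) · a = b²abab²aba
  (b²aba)³: (b²abab²aba) · b² = bab²abab²ab;   (bab²abab²ab) · a = abab²abab²ab;   (abab²abab²ab) · b = ab²abab²aba;   (ab²abab²aba) · a = ab²abab²ab
  (b²aba)⁴: (ab²abab²ab) · b² = ab²abab²a;   (ab²abab²a) · a = ab²abab²;   (ab²abab²) · b = ab²aba;   (ab²aba) · a = ab²ab
  (b²aba)⁵: (ab²ab) · b² = ab²a;   (ab²a) · a = ab²;   (ab²) · b = a;   a · a = e

Answer: e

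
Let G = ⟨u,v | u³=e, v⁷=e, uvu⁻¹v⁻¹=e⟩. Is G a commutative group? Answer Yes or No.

Each pair of generators commutes: u·v = uv = v·u. Since the generators pairwise commute, every element of G commutes with every other, so G is abelian.

Answer: Yes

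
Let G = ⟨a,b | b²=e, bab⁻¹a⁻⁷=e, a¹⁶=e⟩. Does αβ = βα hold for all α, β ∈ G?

a·b = ab but b·a = a⁷b, so a·b ≠ b·a and G is not abelian.

Answer: No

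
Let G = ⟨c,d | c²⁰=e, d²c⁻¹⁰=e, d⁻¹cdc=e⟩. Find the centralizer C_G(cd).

⟨cd⟩ ⊆ C_G(cd) since powers of cd commute with cd; so |C_G(cd)| ≥ |⟨cd⟩| = 4.
By orbit–stabilizer, |C_G(cd)| = |G| / |conj. class of cd| = 40 / 10 = 4.
The 4 elements commuting with cd are {e, c¹⁰, cd, cd⁻¹}.

Answer: {e, c¹⁰, cd, cd⁻¹}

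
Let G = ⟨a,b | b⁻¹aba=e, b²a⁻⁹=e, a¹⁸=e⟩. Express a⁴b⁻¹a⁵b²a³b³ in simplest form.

Multiply left to right, reducing at each step:
  (a⁴) · b⁻¹ = a⁴b⁻¹
  (a⁴b⁻¹) · a⁵ = a⁸b
  (a⁸b) · b² = a⁸b⁻¹
  (a⁸b⁻¹) · a³ = a⁵b⁻¹
  (a⁵b⁻¹) · b³ = a¹⁴

Answer: a¹⁴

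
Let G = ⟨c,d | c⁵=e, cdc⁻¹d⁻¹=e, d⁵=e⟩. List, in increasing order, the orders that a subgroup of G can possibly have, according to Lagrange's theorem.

|G| = 25 = 5². By Lagrange's theorem the order of any subgroup divides 25; the divisors of 25 are 1, 5, 25.

Answer: 1, 5, 25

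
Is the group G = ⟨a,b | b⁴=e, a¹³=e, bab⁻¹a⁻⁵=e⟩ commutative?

a·b = ab but b·a = a⁵b, so a·b ≠ b·a and G is not abelian.

Answer: No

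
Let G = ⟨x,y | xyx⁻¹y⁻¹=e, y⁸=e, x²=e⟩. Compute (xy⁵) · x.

Compute (xy⁵) · x by multiplying left to right and reducing via the relations at each step:
  (xy⁵) · x = y⁵

Answer: y⁵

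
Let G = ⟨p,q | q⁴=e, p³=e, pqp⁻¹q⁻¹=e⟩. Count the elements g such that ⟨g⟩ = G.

G is cyclic of order 12. An element generates G iff its order is 12, and a cyclic group of order 12 has exactly φ(12) = 4 such elements.

Answer: 4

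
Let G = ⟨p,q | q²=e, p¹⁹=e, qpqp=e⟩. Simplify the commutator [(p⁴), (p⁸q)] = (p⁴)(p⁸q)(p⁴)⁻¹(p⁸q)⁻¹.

[(p⁴), (p⁸q)] = (p⁴)·(p⁸q)·(p⁴)⁻¹·(p⁸q)⁻¹.
  (p⁴) · (p⁸q) = p¹²q
  (p¹²q) · (p¹⁵) = p¹⁶q
  (p¹⁶q) · (p⁸q) = p⁸

Answer: p⁸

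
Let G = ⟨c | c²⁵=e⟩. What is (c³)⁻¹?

The order of (c³) is 25 (smallest k with (c³)ᵏ = e), so (c³)⁻¹ = (c³)²⁴ = c²².
Check: (c³) · (c²²) → (c³) · c²² = e, giving e as required.

Answer: c²²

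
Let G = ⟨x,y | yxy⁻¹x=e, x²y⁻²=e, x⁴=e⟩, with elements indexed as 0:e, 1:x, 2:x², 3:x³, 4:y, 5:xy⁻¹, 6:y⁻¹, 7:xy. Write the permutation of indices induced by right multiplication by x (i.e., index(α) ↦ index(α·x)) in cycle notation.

(0 1 2 3)(4 5 6 7)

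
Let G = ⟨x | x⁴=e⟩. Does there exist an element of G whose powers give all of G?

|G| = 4. The element x has order 4 (its powers give 4 distinct elements), so ⟨x⟩ = G and G is cyclic.

Answer: Yes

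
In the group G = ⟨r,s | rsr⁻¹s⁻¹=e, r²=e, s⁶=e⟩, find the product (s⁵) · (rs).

Compute (s⁵) · (rs) by multiplying left to right and reducing via the relations at each step:
  (s⁵) · r = rs⁵
  (rs⁵) · s = r

Answer: r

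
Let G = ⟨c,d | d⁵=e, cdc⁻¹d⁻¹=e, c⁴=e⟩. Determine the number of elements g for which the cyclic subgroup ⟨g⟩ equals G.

G is cyclic of order 20. An element generates G iff its order is 20, and a cyclic group of order 20 has exactly φ(20) = 8 such elements.

Answer: 8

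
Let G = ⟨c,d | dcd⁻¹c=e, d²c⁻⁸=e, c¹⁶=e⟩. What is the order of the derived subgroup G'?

G' = [G, G] is generated by all commutators. The generator-pair commutators are: [c, d] = c².
The subgroup they normally generate is {e, c², c⁴, c⁶, c⁸, c¹⁰, c¹², c¹⁴}, of order 8.
Check: |G/G'| = 32/8 = 4 is the order of the abelianisation.

Answer: 8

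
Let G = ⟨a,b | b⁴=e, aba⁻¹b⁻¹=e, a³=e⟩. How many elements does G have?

Enumerate words in the generators, reducing via the relations: the distinct elements are
  {a, b, e, ab, a², b², b³, ab², ab³, a²b, a²b², a²b³}.
No further products give new elements, so |G| = 12.

Answer: 12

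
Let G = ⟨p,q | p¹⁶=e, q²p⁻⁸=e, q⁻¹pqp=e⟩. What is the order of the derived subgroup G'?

G' = [G, G] is generated by all commutators. The generator-pair commutators are: [p, q] = p².
The subgroup they normally generate is {e, p², p⁴, p⁶, p⁸, p¹⁰, p¹², p¹⁴}, of order 8.
Check: |G/G'| = 32/8 = 4 is the order of the abelianisation.

Answer: 8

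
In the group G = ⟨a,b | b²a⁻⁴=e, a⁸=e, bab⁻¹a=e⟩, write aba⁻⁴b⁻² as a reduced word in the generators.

Multiply left to right, reducing at each step:
  a · b = ab
  (ab) · a⁻⁴ = ab⁻¹
  (ab⁻¹) · b⁻² = ab

Answer: ab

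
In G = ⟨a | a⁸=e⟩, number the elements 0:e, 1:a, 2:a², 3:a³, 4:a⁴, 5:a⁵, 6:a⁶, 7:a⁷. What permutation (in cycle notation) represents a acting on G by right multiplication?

(0 1 2 3 4 5 6 7)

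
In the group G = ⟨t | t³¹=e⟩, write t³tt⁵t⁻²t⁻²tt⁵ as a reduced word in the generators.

Multiply left to right, reducing at each step:
  (t³) · t = t⁴
  (t⁴) · t⁵ = t⁹
  (t⁹) · t⁻² = t⁷
  (t⁷) · t⁻² = t⁵
  (t⁵) · t = t⁶
  (t⁶) · t⁵ = t¹¹

Answer: t¹¹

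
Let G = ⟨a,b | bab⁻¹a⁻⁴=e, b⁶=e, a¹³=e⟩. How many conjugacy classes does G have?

The conjugacy classes (representative and size) are:
  [e] (size 1), [a⁴] (size 6), [a¹¹] (size 6), [a⁷b] (size 13), [a⁸b²] (size 13), [a¹²b³] (size 13), [a⁵b⁴] (size 13), [a¹¹b⁵] (size 13).
Class equation: 1 + 6 + 6 + 13 + 13 + 13 + 13 + 13 = 78 = |G|. So G has 8 conjugacy classes.

Answer: 8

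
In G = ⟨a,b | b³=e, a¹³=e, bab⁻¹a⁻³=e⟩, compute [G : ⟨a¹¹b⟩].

First find ord(a¹¹b) by computing successive powers:
  (a¹¹b)¹ = a¹¹b, (a¹¹b)² = a⁵b², (a¹¹b)³ = e.
So |⟨a¹¹b⟩| = ord(a¹¹b) = 3. With |G| = 39, by Lagrange [G : ⟨a¹¹b⟩] = 39/3 = 13.

Answer: 13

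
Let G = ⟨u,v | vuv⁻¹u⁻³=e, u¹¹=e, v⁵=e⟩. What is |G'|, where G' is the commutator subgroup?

G' = [G, G] is generated by all commutators. The generator-pair commutators are: [u, v] = u⁹.
The subgroup they normally generate is {e, u, u², u³, u⁴, u⁵, u⁶, u⁷, u⁸, u⁹, u¹⁰}, of order 11.
Check: |G/G'| = 55/11 = 5 is the order of the abelianisation.

Answer: 11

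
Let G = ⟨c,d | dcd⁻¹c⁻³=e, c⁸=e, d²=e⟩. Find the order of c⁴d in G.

Compute successive powers until reaching e:
  (c⁴d)¹ = c⁴d, (c⁴d)² = e.
The smallest positive k with (c⁴d)ᵏ = e is 2.

Answer: 2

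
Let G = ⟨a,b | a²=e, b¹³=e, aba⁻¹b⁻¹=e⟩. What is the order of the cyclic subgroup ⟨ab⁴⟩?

|⟨ab⁴⟩| equals the order of ab⁴. Compute successive powers until reaching e:
  (ab⁴)¹ = ab⁴, (ab⁴)² = b⁸, (ab⁴)³ = ab¹², (ab⁴)⁴ = b³, (ab⁴)⁵ = ab⁷, (ab⁴)⁶ = b¹¹, (ab⁴)⁷ = ab², (ab⁴)⁸ = b⁶, (ab⁴)⁹ = ab¹⁰, (ab⁴)¹⁰ = b, (ab⁴)¹¹ = ab⁵, (ab⁴)¹² = b⁹, (ab⁴)¹³ = a, (ab⁴)¹⁴ = b⁴, (ab⁴)¹⁵ = ab⁸, (ab⁴)¹⁶ = b¹², (ab⁴)¹⁷ = ab³, (ab⁴)¹⁸ = b⁷, (ab⁴)¹⁹ = ab¹¹, (ab⁴)²⁰ = b², (ab⁴)²¹ = ab⁶, (ab⁴)²² = b¹⁰, (ab⁴)²³ = ab, (ab⁴)²⁴ = b⁵, (ab⁴)²⁵ = ab⁹, (ab⁴)²⁶ = e.
The smallest positive k with (ab⁴)ᵏ = e is 26, so |⟨ab⁴⟩| = 26.

Answer: 26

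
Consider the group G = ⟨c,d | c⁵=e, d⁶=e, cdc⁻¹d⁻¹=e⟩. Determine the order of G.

Enumerate words in the generators, reducing via the relations: the distinct elements are
  {c, d, e, cd, c², c³, c⁴, d², d³, d⁴, d⁵, cd², cd³, cd⁴, cd⁵, c²d, c³d, c⁴d, c²d², c²d³, c²d⁴, c²d⁵, c³d², c³d³, c³d⁴, c³d⁵, c⁴d², c⁴d³, c⁴d⁴, c⁴d⁵}.
No further products give new elements, so |G| = 30.

Answer: 30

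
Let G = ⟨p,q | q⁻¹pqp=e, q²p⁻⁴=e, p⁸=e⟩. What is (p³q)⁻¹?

The order of (p³q) is 4 (smallest k with (p³q)ᵏ = e), so (p³q)⁻¹ = (p³q)³ = p³q⁻¹.
Check: (p³q) · (p³q⁻¹) → (p³q) · p³ = q;   q · q⁻¹ = e, giving e as required.

Answer: p³q⁻¹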